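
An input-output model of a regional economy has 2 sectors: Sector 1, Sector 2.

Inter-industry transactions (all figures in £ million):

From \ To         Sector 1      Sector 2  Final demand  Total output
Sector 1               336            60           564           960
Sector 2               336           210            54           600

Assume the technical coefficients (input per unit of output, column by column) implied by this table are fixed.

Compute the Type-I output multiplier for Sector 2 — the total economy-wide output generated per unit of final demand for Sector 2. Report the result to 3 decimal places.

m_2 = 1.935

Technical coefficients a_ij = z_ij / X_j:
  a_11 = 336/960 = 0.35, a_21 = 336/960 = 0.35
  a_12 = 60/600 = 0.10, a_22 = 210/600 = 0.35
I − A =
  [   0.65    -0.10]
  [  -0.35     0.65]
det(I−A) = (0.65)(0.65) − (-0.10)(-0.35) = 0.3875
adj(I−A) = [[0.65, 0.10], [0.35, 0.65]]
(I − A)⁻¹ = adj(I−A) / det(I−A) ≈
  [   1.6774     0.2581]
  [   0.9032     1.6774]
The output multiplier for sector j is the column-j sum of the Leontief inverse (I − A)⁻¹ = adj(I−A) / det(I−A).
Column 2 of adj(I−A): (0.10, 0.65); det(I−A) = 0.3875.
m_2 = (0.10 + 0.65) / 0.3875 = 0.75 / 0.3875 ≈ 1.935.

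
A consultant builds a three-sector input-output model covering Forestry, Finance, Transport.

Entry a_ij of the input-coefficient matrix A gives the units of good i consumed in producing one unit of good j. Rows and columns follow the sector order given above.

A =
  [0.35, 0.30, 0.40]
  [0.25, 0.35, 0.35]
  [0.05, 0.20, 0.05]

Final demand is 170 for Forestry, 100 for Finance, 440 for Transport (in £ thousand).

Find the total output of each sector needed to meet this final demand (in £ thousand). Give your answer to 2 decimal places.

x_1 = 1177.78, x_2 = 1003.35, x_3 = 736.38

I − A =
  [   0.65    -0.30    -0.40]
  [  -0.25     0.65    -0.35]
  [  -0.05    -0.20     0.95]
Cofactors of I−A, C_ij = (−1)^(i+j)·(minor ij) (rows/columns in the sector order above):
  C_11 = (0.65)(0.95) − (-0.35)(-0.20) = 0.5475
  C_12 = −[(-0.25)(0.95) − (-0.35)(-0.05)] = 0.2550
  C_13 = (-0.25)(-0.20) − (0.65)(-0.05) = 0.0825
  C_21 = −[(-0.30)(0.95) − (-0.40)(-0.20)] = 0.3650
  C_22 = (0.65)(0.95) − (-0.40)(-0.05) = 0.5975
  C_23 = −[(0.65)(-0.20) − (-0.30)(-0.05)] = 0.1450
  C_31 = (-0.30)(-0.35) − (-0.40)(0.65) = 0.3650
  C_32 = −[(0.65)(-0.35) − (-0.40)(-0.25)] = 0.3275
  C_33 = (0.65)(0.65) − (-0.30)(-0.25) = 0.3475
det(I−A) = Σ_j (I−A)_1j·C_1j = (0.65)(0.5475) + (-0.30)(0.2550) + (-0.40)(0.0825) = 0.246375
adj(I−A) = Cᵀ =
  [ 0.5475   0.3650   0.3650]
  [ 0.2550   0.5975   0.3275]
  [ 0.0825   0.1450   0.3475]
(I − A)⁻¹ = adj(I−A) / det(I−A) ≈
  [   2.2222     1.4815     1.4815]
  [   1.0350     2.4252     1.3293]
  [   0.3349     0.5885     1.4105]
x = (I − A)⁻¹ d = adj(I−A)·d / det(I−A), with det(I−A) = 0.246375:
  x_1 = (0.5475·170 + 0.3650·100 + 0.3650·440) / 0.246375 = 290.175 / 0.246375 ≈ 1177.78
  x_2 = (0.2550·170 + 0.5975·100 + 0.3275·440) / 0.246375 = 247.20 / 0.246375 ≈ 1003.35
  x_3 = (0.0825·170 + 0.1450·100 + 0.3475·440) / 0.246375 = 181.425 / 0.246375 ≈ 736.38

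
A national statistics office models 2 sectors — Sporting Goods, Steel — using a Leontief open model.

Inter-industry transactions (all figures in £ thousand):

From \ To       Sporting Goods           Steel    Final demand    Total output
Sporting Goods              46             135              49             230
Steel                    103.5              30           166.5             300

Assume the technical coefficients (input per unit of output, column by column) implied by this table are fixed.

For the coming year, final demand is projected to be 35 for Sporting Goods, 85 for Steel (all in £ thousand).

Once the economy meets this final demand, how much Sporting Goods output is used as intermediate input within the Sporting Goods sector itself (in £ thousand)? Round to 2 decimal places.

Technical coefficients a_ij = z_ij / X_j:
  a_11 = 46/230 = 0.20, a_21 = 103.5/230 = 0.45
  a_12 = 135/300 = 0.45, a_22 = 30/300 = 0.10
I − A =
  [   0.80    -0.45]
  [  -0.45     0.90]
det(I−A) = (0.80)(0.90) − (-0.45)(-0.45) = 0.5175
adj(I−A) = [[0.90, 0.45], [0.45, 0.80]]
(I − A)⁻¹ = adj(I−A) / det(I−A) ≈
  [   1.7391     0.8696]
  [   0.8696     1.5459]
First solve x = (I − A)⁻¹ d = adj(I−A)·d / det(I−A); in particular x_1 = (0.90·35 + 0.45·85) / 0.5175 = 69.75 / 0.5175 ≈ 134.7826.
Intermediate flow from 1 to 1: z_11 = a_11 · x_1 = 0.20 × 69.75 / 0.5175 = 13.95 / 0.5175 ≈ 26.96.

z_11 = 26.96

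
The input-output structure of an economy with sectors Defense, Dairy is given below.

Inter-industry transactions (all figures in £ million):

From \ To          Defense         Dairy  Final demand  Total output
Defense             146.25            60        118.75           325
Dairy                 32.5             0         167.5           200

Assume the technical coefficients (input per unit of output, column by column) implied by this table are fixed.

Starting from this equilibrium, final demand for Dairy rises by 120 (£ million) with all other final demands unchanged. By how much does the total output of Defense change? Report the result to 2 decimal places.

Δx_1 = 69.23

Technical coefficients a_ij = z_ij / X_j:
  a_11 = 146.25/325 = 0.45, a_21 = 32.5/325 = 0.10
  a_12 = 60/200 = 0.30, a_22 = 0/200 = 0.00
I − A =
  [   0.55    -0.30]
  [  -0.10     1.00]
det(I−A) = (0.55)(1.00) − (-0.30)(-0.10) = 0.5200
adj(I−A) = [[1.00, 0.30], [0.10, 0.55]]
(I − A)⁻¹ = adj(I−A) / det(I−A) ≈
  [   1.9231     0.5769]
  [   0.1923     1.0577]
Δx = (I − A)⁻¹ Δd with Δd having +120 in the Dairy component and 0 elsewhere.
So Δx_1 = L_12 · (+120), where L_12 = adj(I−A)_12 / det(I−A) = 0.30 / 0.5200.
Δx_1 = 0.30 × (+120) / 0.5200 = 36.00 / 0.5200 ≈ 69.23.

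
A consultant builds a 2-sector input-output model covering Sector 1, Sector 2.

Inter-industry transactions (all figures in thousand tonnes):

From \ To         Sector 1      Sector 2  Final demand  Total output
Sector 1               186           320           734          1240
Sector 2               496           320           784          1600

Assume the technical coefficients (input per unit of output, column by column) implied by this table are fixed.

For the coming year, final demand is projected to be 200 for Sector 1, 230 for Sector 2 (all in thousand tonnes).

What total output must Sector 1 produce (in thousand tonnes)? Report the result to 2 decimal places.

Technical coefficients a_ij = z_ij / X_j:
  a_11 = 186/1240 = 0.15, a_21 = 496/1240 = 0.40
  a_12 = 320/1600 = 0.20, a_22 = 320/1600 = 0.20
I − A =
  [   0.85    -0.20]
  [  -0.40     0.80]
det(I−A) = (0.85)(0.80) − (-0.20)(-0.40) = 0.6000
adj(I−A) = [[0.80, 0.20], [0.40, 0.85]]
(I − A)⁻¹ = adj(I−A) / det(I−A) ≈
  [   1.3333     0.3333]
  [   0.6667     1.4167]
x = (I − A)⁻¹ d = adj(I−A)·d / det(I−A), with det(I−A) = 0.6000:
  x_1 = (0.80·200 + 0.20·230) / 0.6000 = 206.00 / 0.6000 ≈ 343.33
  x_2 = (0.40·200 + 0.85·230) / 0.6000 = 275.50 / 0.6000 ≈ 459.17

x_1 = 343.33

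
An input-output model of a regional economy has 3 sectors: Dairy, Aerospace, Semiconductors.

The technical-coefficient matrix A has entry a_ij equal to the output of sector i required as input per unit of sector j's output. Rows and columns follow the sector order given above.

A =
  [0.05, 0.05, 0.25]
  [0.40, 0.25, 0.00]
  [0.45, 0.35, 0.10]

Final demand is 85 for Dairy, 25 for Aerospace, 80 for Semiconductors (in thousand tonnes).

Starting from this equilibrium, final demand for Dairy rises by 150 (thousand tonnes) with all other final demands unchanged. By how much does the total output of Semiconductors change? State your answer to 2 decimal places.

Δx_3 = 142.15

I − A =
  [   0.95    -0.05    -0.25]
  [  -0.40     0.75     0.00]
  [  -0.45    -0.35     0.90]
Cofactors of I−A, C_ij = (−1)^(i+j)·(minor ij) (rows/columns in the sector order above):
  C_11 = (0.75)(0.90) − (0.00)(-0.35) = 0.6750
  C_12 = −[(-0.40)(0.90) − (0.00)(-0.45)] = 0.3600
  C_13 = (-0.40)(-0.35) − (0.75)(-0.45) = 0.4775
  C_21 = −[(-0.05)(0.90) − (-0.25)(-0.35)] = 0.1325
  C_22 = (0.95)(0.90) − (-0.25)(-0.45) = 0.7425
  C_23 = −[(0.95)(-0.35) − (-0.05)(-0.45)] = 0.3550
  C_31 = (-0.05)(0.00) − (-0.25)(0.75) = 0.1875
  C_32 = −[(0.95)(0.00) − (-0.25)(-0.40)] = 0.1000
  C_33 = (0.95)(0.75) − (-0.05)(-0.40) = 0.6925
det(I−A) = Σ_j (I−A)_1j·C_1j = (0.95)(0.6750) + (-0.05)(0.3600) + (-0.25)(0.4775) = 0.503875
adj(I−A) = Cᵀ =
  [ 0.6750   0.1325   0.1875]
  [ 0.3600   0.7425   0.1000]
  [ 0.4775   0.3550   0.6925]
(I − A)⁻¹ = adj(I−A) / det(I−A) ≈
  [   1.3396     0.2630     0.3721]
  [   0.7145     1.4736     0.1985]
  [   0.9477     0.7045     1.3743]
Δx = (I − A)⁻¹ Δd with Δd having +150 in the Dairy component and 0 elsewhere.
So Δx_3 = L_31 · (+150), where L_31 = adj(I−A)_31 / det(I−A) = 0.4775 / 0.503875.
Δx_3 = 0.4775 × (+150) / 0.503875 = 71.625 / 0.503875 ≈ 142.15.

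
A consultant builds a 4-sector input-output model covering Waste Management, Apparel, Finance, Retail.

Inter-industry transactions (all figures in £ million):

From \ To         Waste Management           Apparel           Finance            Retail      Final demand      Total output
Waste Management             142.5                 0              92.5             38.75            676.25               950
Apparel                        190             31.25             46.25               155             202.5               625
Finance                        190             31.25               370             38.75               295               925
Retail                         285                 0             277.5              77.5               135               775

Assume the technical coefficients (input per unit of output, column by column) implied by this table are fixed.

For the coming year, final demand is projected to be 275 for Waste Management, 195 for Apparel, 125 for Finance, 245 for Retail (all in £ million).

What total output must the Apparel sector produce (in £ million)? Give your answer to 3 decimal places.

Technical coefficients a_ij = z_ij / X_j:
  a_WW = 142.5/950 = 0.15, a_AW = 190/950 = 0.20, a_FW = 190/950 = 0.20, a_RW = 285/950 = 0.30
  a_WA = 0/625 = 0.00, a_AA = 31.25/625 = 0.05, a_FA = 31.25/625 = 0.05, a_RA = 0/625 = 0.00
  a_WF = 92.5/925 = 0.10, a_AF = 46.25/925 = 0.05, a_FF = 370/925 = 0.40, a_RF = 277.5/925 = 0.30
  a_WR = 38.75/775 = 0.05, a_AR = 155/775 = 0.20, a_FR = 38.75/775 = 0.05, a_RR = 77.5/775 = 0.10
I − A =
  [   0.85     0.00    -0.10    -0.05]
  [  -0.20     0.95    -0.05    -0.20]
  [  -0.20    -0.05     0.60    -0.05]
  [  -0.30     0.00    -0.30     0.90]
Compute the cofactors C_ij = (−1)^(i+j)·(3×3 minor ij) of I−A; the adjugate is their transpose:
adj(I−A) = Cᵀ =
  [ 0.493500   0.005250   0.099750   0.034125]
  [ 0.162750   0.414750   0.115500   0.107625]
  [ 0.197250   0.037500   0.712500   0.058875]
  [ 0.230250   0.014250   0.270750   0.462375]
det(I−A) = Σ_j (I−A)_1j·C_1j = (0.85)(0.493500) + (0.00)(0.162750) + (-0.10)(0.197250) + (-0.05)(0.230250) = 0.3882375
(I − A)⁻¹ = adj(I−A) / det(I−A) ≈
  [   1.2711     0.0135     0.2569     0.0879]
  [   0.4192     1.0683     0.2975     0.2772]
  [   0.5081     0.0966     1.8352     0.1516]
  [   0.5931     0.0367     0.6974     1.1910]
x = (I − A)⁻¹ d = adj(I−A)·d / det(I−A), with det(I−A) = 0.3882375:
  x_W = (0.493500·275 + 0.005250·195 + 0.099750·125 + 0.034125·245) / 0.3882375 = 157.565625 / 0.3882375 ≈ 405.849
  x_A = (0.162750·275 + 0.414750·195 + 0.115500·125 + 0.107625·245) / 0.3882375 = 166.438125 / 0.3882375 ≈ 428.702
  x_F = (0.197250·275 + 0.037500·195 + 0.712500·125 + 0.058875·245) / 0.3882375 = 165.043125 / 0.3882375 ≈ 425.109
  x_R = (0.230250·275 + 0.014250·195 + 0.270750·125 + 0.462375·245) / 0.3882375 = 213.223125 / 0.3882375 ≈ 549.208

x_A = 428.702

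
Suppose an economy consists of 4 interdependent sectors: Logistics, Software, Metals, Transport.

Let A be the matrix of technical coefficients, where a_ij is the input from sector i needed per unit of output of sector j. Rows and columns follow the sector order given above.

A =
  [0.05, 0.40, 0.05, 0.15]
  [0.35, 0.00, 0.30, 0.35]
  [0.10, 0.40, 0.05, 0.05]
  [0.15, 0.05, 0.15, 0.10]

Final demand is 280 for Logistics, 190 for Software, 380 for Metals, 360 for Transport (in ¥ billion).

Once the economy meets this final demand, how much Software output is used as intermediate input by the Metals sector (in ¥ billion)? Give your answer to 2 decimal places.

I − A =
  [   0.95    -0.40    -0.05    -0.15]
  [  -0.35     1.00    -0.30    -0.35]
  [  -0.10    -0.40     0.95    -0.05]
  [  -0.15    -0.05    -0.15     0.90]
Compute the cofactors C_ij = (−1)^(i+j)·(3×3 minor ij) of I−A; the adjugate is their transpose:
adj(I−A) = Cᵀ =
  [ 0.701125   0.373250   0.197875   0.273000]
  [ 0.381000   0.776625   0.325875   0.383625]
  [ 0.243625   0.375125   0.666250   0.223500]
  [ 0.178625   0.167875   0.162125   0.631500]
det(I−A) = Σ_j (I−A)_1j·C_1j = (0.95)(0.701125) + (-0.40)(0.381000) + (-0.05)(0.243625) + (-0.15)(0.178625) = 0.47469375
(I − A)⁻¹ = adj(I−A) / det(I−A) ≈
  [   1.4770     0.7863     0.4168     0.5751]
  [   0.8026     1.6361     0.6865     0.8082]
  [   0.5132     0.7902     1.4035     0.4708]
  [   0.3763     0.3536     0.3415     1.3303]
First solve x = (I − A)⁻¹ d = adj(I−A)·d / det(I−A); in particular x_M = (0.243625·280 + 0.375125·190 + 0.666250·380 + 0.223500·360) / 0.47469375 = 473.12375 / 0.47469375 ≈ 996.6926.
Intermediate flow from S to M: z_SM = a_SM · x_M = 0.30 × 473.12375 / 0.47469375 = 141.937125 / 0.47469375 ≈ 299.01.

z_SM = 299.01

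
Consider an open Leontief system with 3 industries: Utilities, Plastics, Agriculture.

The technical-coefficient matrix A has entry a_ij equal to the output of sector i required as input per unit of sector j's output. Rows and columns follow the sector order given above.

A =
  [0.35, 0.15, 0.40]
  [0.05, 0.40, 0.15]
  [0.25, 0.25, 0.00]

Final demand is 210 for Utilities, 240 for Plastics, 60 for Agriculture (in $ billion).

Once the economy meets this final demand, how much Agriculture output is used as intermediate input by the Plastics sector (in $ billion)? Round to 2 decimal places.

I − A =
  [   0.65    -0.15    -0.40]
  [  -0.05     0.60    -0.15]
  [  -0.25    -0.25     1.00]
Cofactors of I−A, C_ij = (−1)^(i+j)·(minor ij) (rows/columns in the sector order above):
  C_11 = (0.60)(1.00) − (-0.15)(-0.25) = 0.5625
  C_12 = −[(-0.05)(1.00) − (-0.15)(-0.25)] = 0.0875
  C_13 = (-0.05)(-0.25) − (0.60)(-0.25) = 0.1625
  C_21 = −[(-0.15)(1.00) − (-0.40)(-0.25)] = 0.2500
  C_22 = (0.65)(1.00) − (-0.40)(-0.25) = 0.5500
  C_23 = −[(0.65)(-0.25) − (-0.15)(-0.25)] = 0.2000
  C_31 = (-0.15)(-0.15) − (-0.40)(0.60) = 0.2625
  C_32 = −[(0.65)(-0.15) − (-0.40)(-0.05)] = 0.1175
  C_33 = (0.65)(0.60) − (-0.15)(-0.05) = 0.3825
det(I−A) = Σ_j (I−A)_1j·C_1j = (0.65)(0.5625) + (-0.15)(0.0875) + (-0.40)(0.1625) = 0.2875
adj(I−A) = Cᵀ =
  [ 0.5625   0.2500   0.2625]
  [ 0.0875   0.5500   0.1175]
  [ 0.1625   0.2000   0.3825]
(I − A)⁻¹ = adj(I−A) / det(I−A) ≈
  [   1.9565     0.8696     0.9130]
  [   0.3043     1.9130     0.4087]
  [   0.5652     0.6957     1.3304]
First solve x = (I − A)⁻¹ d = adj(I−A)·d / det(I−A); in particular x_P = (0.0875·210 + 0.5500·240 + 0.1175·60) / 0.2875 = 157.425 / 0.2875 ≈ 547.5652.
Intermediate flow from A to P: z_AP = a_AP · x_P = 0.25 × 157.425 / 0.2875 = 39.35625 / 0.2875 ≈ 136.89.

z_AP = 136.89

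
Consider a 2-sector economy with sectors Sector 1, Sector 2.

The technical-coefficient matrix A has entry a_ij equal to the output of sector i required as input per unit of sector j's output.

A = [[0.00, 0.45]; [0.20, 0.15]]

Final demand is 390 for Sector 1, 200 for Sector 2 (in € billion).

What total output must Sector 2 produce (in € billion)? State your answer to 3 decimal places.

x_2 = 365.789

I − A =
  [   1.00    -0.45]
  [  -0.20     0.85]
det(I−A) = (1.00)(0.85) − (-0.45)(-0.20) = 0.7600
adj(I−A) = [[0.85, 0.45], [0.20, 1.00]]
(I − A)⁻¹ = adj(I−A) / det(I−A) ≈
  [   1.1184     0.5921]
  [   0.2632     1.3158]
x = (I − A)⁻¹ d = adj(I−A)·d / det(I−A), with det(I−A) = 0.7600:
  x_1 = (0.85·390 + 0.45·200) / 0.7600 = 421.50 / 0.7600 ≈ 554.605
  x_2 = (0.20·390 + 1.00·200) / 0.7600 = 278.00 / 0.7600 ≈ 365.789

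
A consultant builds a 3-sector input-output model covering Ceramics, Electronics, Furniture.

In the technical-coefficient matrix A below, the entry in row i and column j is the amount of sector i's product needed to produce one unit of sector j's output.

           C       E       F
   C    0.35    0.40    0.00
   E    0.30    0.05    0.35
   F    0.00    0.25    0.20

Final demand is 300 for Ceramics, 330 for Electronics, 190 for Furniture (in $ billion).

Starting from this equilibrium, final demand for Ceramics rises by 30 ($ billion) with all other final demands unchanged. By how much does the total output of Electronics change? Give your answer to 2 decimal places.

Δx_E = 21.11

I − A =
  [   0.65    -0.40     0.00]
  [  -0.30     0.95    -0.35]
  [   0.00    -0.25     0.80]
Cofactors of I−A, C_ij = (−1)^(i+j)·(minor ij) (rows/columns in the sector order above):
  C_11 = (0.95)(0.80) − (-0.35)(-0.25) = 0.6725
  C_12 = −[(-0.30)(0.80) − (-0.35)(0.00)] = 0.2400
  C_13 = (-0.30)(-0.25) − (0.95)(0.00) = 0.0750
  C_21 = −[(-0.40)(0.80) − (0.00)(-0.25)] = 0.3200
  C_22 = (0.65)(0.80) − (0.00)(0.00) = 0.5200
  C_23 = −[(0.65)(-0.25) − (-0.40)(0.00)] = 0.1625
  C_31 = (-0.40)(-0.35) − (0.00)(0.95) = 0.1400
  C_32 = −[(0.65)(-0.35) − (0.00)(-0.30)] = 0.2275
  C_33 = (0.65)(0.95) − (-0.40)(-0.30) = 0.4975
det(I−A) = Σ_j (I−A)_1j·C_1j = (0.65)(0.6725) + (-0.40)(0.2400) + (0.00)(0.0750) = 0.341125
adj(I−A) = Cᵀ =
  [ 0.6725   0.3200   0.1400]
  [ 0.2400   0.5200   0.2275]
  [ 0.0750   0.1625   0.4975]
(I − A)⁻¹ = adj(I−A) / det(I−A) ≈
  [   1.9714     0.9381     0.4104]
  [   0.7036     1.5244     0.6669]
  [   0.2199     0.4764     1.4584]
Δx = (I − A)⁻¹ Δd with Δd having +30 in the Ceramics component and 0 elsewhere.
So Δx_E = L_EC · (+30), where L_EC = adj(I−A)_EC / det(I−A) = 0.2400 / 0.341125.
Δx_E = 0.2400 × (+30) / 0.341125 = 7.20 / 0.341125 ≈ 21.11.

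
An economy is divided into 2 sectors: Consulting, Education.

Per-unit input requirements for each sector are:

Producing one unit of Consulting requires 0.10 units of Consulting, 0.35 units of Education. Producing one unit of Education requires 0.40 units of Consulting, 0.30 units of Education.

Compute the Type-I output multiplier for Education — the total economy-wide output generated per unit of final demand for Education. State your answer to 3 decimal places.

I − A =
  [   0.90    -0.40]
  [  -0.35     0.70]
det(I−A) = (0.90)(0.70) − (-0.40)(-0.35) = 0.4900
adj(I−A) = [[0.70, 0.40], [0.35, 0.90]]
(I − A)⁻¹ = adj(I−A) / det(I−A) ≈
  [   1.4286     0.8163]
  [   0.7143     1.8367]
The output multiplier for sector j is the column-j sum of the Leontief inverse (I − A)⁻¹ = adj(I−A) / det(I−A).
Column 2 of adj(I−A): (0.40, 0.90); det(I−A) = 0.4900.
m_2 = (0.40 + 0.90) / 0.4900 = 1.30 / 0.4900 ≈ 2.653.

m_2 = 2.653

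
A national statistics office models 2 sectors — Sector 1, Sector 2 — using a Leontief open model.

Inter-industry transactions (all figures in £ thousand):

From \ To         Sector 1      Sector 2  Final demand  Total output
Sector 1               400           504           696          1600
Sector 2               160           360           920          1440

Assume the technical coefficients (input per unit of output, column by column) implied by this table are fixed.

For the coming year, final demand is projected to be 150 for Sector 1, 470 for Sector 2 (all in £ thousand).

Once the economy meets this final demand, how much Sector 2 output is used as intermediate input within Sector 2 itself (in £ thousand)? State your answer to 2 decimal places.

z_22 = 174.17

Technical coefficients a_ij = z_ij / X_j:
  a_11 = 400/1600 = 0.25, a_21 = 160/1600 = 0.10
  a_12 = 504/1440 = 0.35, a_22 = 360/1440 = 0.25
I − A =
  [   0.75    -0.35]
  [  -0.10     0.75]
det(I−A) = (0.75)(0.75) − (-0.35)(-0.10) = 0.5275
adj(I−A) = [[0.75, 0.35], [0.10, 0.75]]
(I − A)⁻¹ = adj(I−A) / det(I−A) ≈
  [   1.4218     0.6635]
  [   0.1896     1.4218]
First solve x = (I − A)⁻¹ d = adj(I−A)·d / det(I−A); in particular x_2 = (0.10·150 + 0.75·470) / 0.5275 = 367.50 / 0.5275 ≈ 696.6825.
Intermediate flow from 2 to 2: z_22 = a_22 · x_2 = 0.25 × 367.50 / 0.5275 = 91.875 / 0.5275 ≈ 174.17.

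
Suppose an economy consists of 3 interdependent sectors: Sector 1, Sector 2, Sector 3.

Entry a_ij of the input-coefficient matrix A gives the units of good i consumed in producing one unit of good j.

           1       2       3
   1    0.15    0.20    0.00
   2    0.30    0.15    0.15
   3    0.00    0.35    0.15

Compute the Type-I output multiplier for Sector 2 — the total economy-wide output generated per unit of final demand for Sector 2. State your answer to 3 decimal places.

I − A =
  [   0.85    -0.20     0.00]
  [  -0.30     0.85    -0.15]
  [   0.00    -0.35     0.85]
Cofactors of I−A, C_ij = (−1)^(i+j)·(minor ij) (rows/columns in the sector order above):
  C_11 = (0.85)(0.85) − (-0.15)(-0.35) = 0.6700
  C_12 = −[(-0.30)(0.85) − (-0.15)(0.00)] = 0.2550
  C_13 = (-0.30)(-0.35) − (0.85)(0.00) = 0.1050
  C_21 = −[(-0.20)(0.85) − (0.00)(-0.35)] = 0.1700
  C_22 = (0.85)(0.85) − (0.00)(0.00) = 0.7225
  C_23 = −[(0.85)(-0.35) − (-0.20)(0.00)] = 0.2975
  C_31 = (-0.20)(-0.15) − (0.00)(0.85) = 0.0300
  C_32 = −[(0.85)(-0.15) − (0.00)(-0.30)] = 0.1275
  C_33 = (0.85)(0.85) − (-0.20)(-0.30) = 0.6625
det(I−A) = Σ_j (I−A)_1j·C_1j = (0.85)(0.6700) + (-0.20)(0.2550) + (0.00)(0.1050) = 0.5185
adj(I−A) = Cᵀ =
  [ 0.6700   0.1700   0.0300]
  [ 0.2550   0.7225   0.1275]
  [ 0.1050   0.2975   0.6625]
(I − A)⁻¹ = adj(I−A) / det(I−A) ≈
  [   1.2922     0.3279     0.0579]
  [   0.4918     1.3934     0.2459]
  [   0.2025     0.5738     1.2777]
The output multiplier for sector j is the column-j sum of the Leontief inverse (I − A)⁻¹ = adj(I−A) / det(I−A).
Column 2 of adj(I−A): (0.1700, 0.7225, 0.2975); det(I−A) = 0.5185.
m_2 = (0.1700 + 0.7225 + 0.2975) / 0.5185 = 1.19 / 0.5185 ≈ 2.295.

m_2 = 2.295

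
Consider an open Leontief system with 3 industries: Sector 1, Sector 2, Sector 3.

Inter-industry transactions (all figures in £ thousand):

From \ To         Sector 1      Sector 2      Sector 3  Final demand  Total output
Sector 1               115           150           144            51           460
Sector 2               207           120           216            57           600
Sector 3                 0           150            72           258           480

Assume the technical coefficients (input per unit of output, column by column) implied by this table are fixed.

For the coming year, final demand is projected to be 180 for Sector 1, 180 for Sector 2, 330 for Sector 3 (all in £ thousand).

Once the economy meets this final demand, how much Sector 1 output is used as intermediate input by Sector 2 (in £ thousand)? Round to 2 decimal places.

Technical coefficients a_ij = z_ij / X_j:
  a_11 = 115/460 = 0.25, a_21 = 207/460 = 0.45, a_31 = 0/460 = 0.00
  a_12 = 150/600 = 0.25, a_22 = 120/600 = 0.20, a_32 = 150/600 = 0.25
  a_13 = 144/480 = 0.30, a_23 = 216/480 = 0.45, a_33 = 72/480 = 0.15
I − A =
  [   0.75    -0.25    -0.30]
  [  -0.45     0.80    -0.45]
  [   0.00    -0.25     0.85]
Cofactors of I−A, C_ij = (−1)^(i+j)·(minor ij) (rows/columns in the sector order above):
  C_11 = (0.80)(0.85) − (-0.45)(-0.25) = 0.5675
  C_12 = −[(-0.45)(0.85) − (-0.45)(0.00)] = 0.3825
  C_13 = (-0.45)(-0.25) − (0.80)(0.00) = 0.1125
  C_21 = −[(-0.25)(0.85) − (-0.30)(-0.25)] = 0.2875
  C_22 = (0.75)(0.85) − (-0.30)(0.00) = 0.6375
  C_23 = −[(0.75)(-0.25) − (-0.25)(0.00)] = 0.1875
  C_31 = (-0.25)(-0.45) − (-0.30)(0.80) = 0.3525
  C_32 = −[(0.75)(-0.45) − (-0.30)(-0.45)] = 0.4725
  C_33 = (0.75)(0.80) − (-0.25)(-0.45) = 0.4875
det(I−A) = Σ_j (I−A)_1j·C_1j = (0.75)(0.5675) + (-0.25)(0.3825) + (-0.30)(0.1125) = 0.29625
adj(I−A) = Cᵀ =
  [ 0.5675   0.2875   0.3525]
  [ 0.3825   0.6375   0.4725]
  [ 0.1125   0.1875   0.4875]
(I − A)⁻¹ = adj(I−A) / det(I−A) ≈
  [   1.9156     0.9705     1.1899]
  [   1.2911     2.1519     1.5949]
  [   0.3797     0.6329     1.6456]
First solve x = (I − A)⁻¹ d = adj(I−A)·d / det(I−A); in particular x_2 = (0.3825·180 + 0.6375·180 + 0.4725·330) / 0.29625 = 339.525 / 0.29625 ≈ 1146.0759.
Intermediate flow from 1 to 2: z_12 = a_12 · x_2 = 0.25 × 339.525 / 0.29625 = 84.88125 / 0.29625 ≈ 286.52.

z_12 = 286.52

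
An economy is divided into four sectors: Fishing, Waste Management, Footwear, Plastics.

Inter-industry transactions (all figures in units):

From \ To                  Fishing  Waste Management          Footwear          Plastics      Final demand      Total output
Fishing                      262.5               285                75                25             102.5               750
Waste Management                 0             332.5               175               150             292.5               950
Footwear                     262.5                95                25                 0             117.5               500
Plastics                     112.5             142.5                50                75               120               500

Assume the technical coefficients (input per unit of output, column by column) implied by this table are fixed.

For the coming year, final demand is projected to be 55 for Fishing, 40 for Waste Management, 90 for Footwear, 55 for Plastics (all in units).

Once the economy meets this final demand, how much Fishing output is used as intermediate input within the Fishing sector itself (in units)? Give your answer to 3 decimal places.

Technical coefficients a_ij = z_ij / X_j:
  a_11 = 262.5/750 = 0.35, a_21 = 0/750 = 0.00, a_31 = 262.5/750 = 0.35, a_41 = 112.5/750 = 0.15
  a_12 = 285/950 = 0.30, a_22 = 332.5/950 = 0.35, a_32 = 95/950 = 0.10, a_42 = 142.5/950 = 0.15
  a_13 = 75/500 = 0.15, a_23 = 175/500 = 0.35, a_33 = 25/500 = 0.05, a_43 = 50/500 = 0.10
  a_14 = 25/500 = 0.05, a_24 = 150/500 = 0.30, a_34 = 0/500 = 0.00, a_44 = 75/500 = 0.15
I − A =
  [   0.65    -0.30    -0.15    -0.05]
  [   0.00     0.65    -0.35    -0.30]
  [  -0.35    -0.10     0.95     0.00]
  [  -0.15    -0.15    -0.10     0.85]
Compute the cofactors C_ij = (−1)^(i+j)·(3×3 minor ij) of I−A; the adjugate is their transpose:
adj(I−A) = Cᵀ =
  [ 0.449375   0.262625   0.180250   0.119125]
  [ 0.157375   0.471375   0.217000   0.175625]
  [ 0.182125   0.146375   0.311500   0.062375]
  [ 0.128500   0.146750   0.106750   0.307750]
det(I−A) = Σ_j (I−A)_1j·C_1j = (0.65)(0.449375) + (-0.30)(0.157375) + (-0.15)(0.182125) + (-0.05)(0.128500) = 0.2111375
(I − A)⁻¹ = adj(I−A) / det(I−A) ≈
  [   2.1284     1.2439     0.8537     0.5642]
  [   0.7454     2.2325     1.0278     0.8318]
  [   0.8626     0.6933     1.4753     0.2954]
  [   0.6086     0.6950     0.5056     1.4576]
First solve x = (I − A)⁻¹ d = adj(I−A)·d / det(I−A); in particular x_1 = (0.449375·55 + 0.262625·40 + 0.180250·90 + 0.119125·55) / 0.2111375 = 57.995 / 0.2111375 ≈ 274.67882.
Intermediate flow from 1 to 1: z_11 = a_11 · x_1 = 0.35 × 57.995 / 0.2111375 = 20.29825 / 0.2111375 ≈ 96.138.

z_11 = 96.138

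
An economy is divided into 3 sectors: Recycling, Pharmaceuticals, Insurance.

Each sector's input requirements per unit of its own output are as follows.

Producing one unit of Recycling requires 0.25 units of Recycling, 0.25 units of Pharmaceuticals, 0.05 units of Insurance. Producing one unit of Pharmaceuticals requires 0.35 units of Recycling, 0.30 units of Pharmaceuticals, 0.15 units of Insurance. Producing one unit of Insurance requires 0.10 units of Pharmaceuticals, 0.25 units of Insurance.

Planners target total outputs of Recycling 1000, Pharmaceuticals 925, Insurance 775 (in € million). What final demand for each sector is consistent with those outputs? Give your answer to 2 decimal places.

I − A =
  [   0.75    -0.35     0.00]
  [  -0.25     0.70    -0.10]
  [  -0.05    -0.15     0.75]
d = (I − A) x:
  d_R = (+0.75)·1000 + (-0.35)·925 + (+0.00)·775 = 426.25
  d_P = (-0.25)·1000 + (+0.70)·925 + (-0.10)·775 = 320.00
  d_I = (-0.05)·1000 + (-0.15)·925 + (+0.75)·775 = 392.50

d_R = 426.25, d_P = 320.00, d_I = 392.50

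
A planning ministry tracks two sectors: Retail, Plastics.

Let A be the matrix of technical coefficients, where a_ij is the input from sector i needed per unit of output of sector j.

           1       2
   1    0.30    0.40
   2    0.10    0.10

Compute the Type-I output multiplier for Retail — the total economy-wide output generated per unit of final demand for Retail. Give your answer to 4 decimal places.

I − A =
  [   0.70    -0.40]
  [  -0.10     0.90]
det(I−A) = (0.70)(0.90) − (-0.40)(-0.10) = 0.5900
adj(I−A) = [[0.90, 0.40], [0.10, 0.70]]
(I − A)⁻¹ = adj(I−A) / det(I−A) ≈
  [   1.52542     0.67797]
  [   0.16949     1.18644]
The output multiplier for sector j is the column-j sum of the Leontief inverse (I − A)⁻¹ = adj(I−A) / det(I−A).
Column 1 of adj(I−A): (0.90, 0.10); det(I−A) = 0.5900.
m_1 = (0.90 + 0.10) / 0.5900 = 1.00 / 0.5900 ≈ 1.6949.

m_1 = 1.6949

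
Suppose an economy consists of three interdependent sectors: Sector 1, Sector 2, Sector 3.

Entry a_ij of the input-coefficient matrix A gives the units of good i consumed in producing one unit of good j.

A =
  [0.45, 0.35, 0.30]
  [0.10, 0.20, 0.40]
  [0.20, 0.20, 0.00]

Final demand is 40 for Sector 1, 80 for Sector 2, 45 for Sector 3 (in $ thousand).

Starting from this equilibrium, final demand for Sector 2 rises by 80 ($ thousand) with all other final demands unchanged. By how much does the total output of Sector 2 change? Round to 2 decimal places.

Δx_2 = 140.50

I − A =
  [   0.55    -0.35    -0.30]
  [  -0.10     0.80    -0.40]
  [  -0.20    -0.20     1.00]
Cofactors of I−A, C_ij = (−1)^(i+j)·(minor ij) (rows/columns in the sector order above):
  C_11 = (0.80)(1.00) − (-0.40)(-0.20) = 0.7200
  C_12 = −[(-0.10)(1.00) − (-0.40)(-0.20)] = 0.1800
  C_13 = (-0.10)(-0.20) − (0.80)(-0.20) = 0.1800
  C_21 = −[(-0.35)(1.00) − (-0.30)(-0.20)] = 0.4100
  C_22 = (0.55)(1.00) − (-0.30)(-0.20) = 0.4900
  C_23 = −[(0.55)(-0.20) − (-0.35)(-0.20)] = 0.1800
  C_31 = (-0.35)(-0.40) − (-0.30)(0.80) = 0.3800
  C_32 = −[(0.55)(-0.40) − (-0.30)(-0.10)] = 0.2500
  C_33 = (0.55)(0.80) − (-0.35)(-0.10) = 0.4050
det(I−A) = Σ_j (I−A)_1j·C_1j = (0.55)(0.7200) + (-0.35)(0.1800) + (-0.30)(0.1800) = 0.2790
adj(I−A) = Cᵀ =
  [ 0.7200   0.4100   0.3800]
  [ 0.1800   0.4900   0.2500]
  [ 0.1800   0.1800   0.4050]
(I − A)⁻¹ = adj(I−A) / det(I−A) ≈
  [   2.5806     1.4695     1.3620]
  [   0.6452     1.7563     0.8961]
  [   0.6452     0.6452     1.4516]
Δx = (I − A)⁻¹ Δd with Δd having +80 in the Sector 2 component and 0 elsewhere.
So Δx_2 = L_22 · (+80), where L_22 = adj(I−A)_22 / det(I−A) = 0.4900 / 0.2790.
Δx_2 = 0.4900 × (+80) / 0.2790 = 39.20 / 0.2790 ≈ 140.50.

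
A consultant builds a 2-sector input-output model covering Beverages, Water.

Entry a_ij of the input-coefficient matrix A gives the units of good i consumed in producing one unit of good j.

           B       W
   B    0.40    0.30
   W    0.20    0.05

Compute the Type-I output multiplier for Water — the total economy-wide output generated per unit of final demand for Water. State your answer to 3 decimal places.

I − A =
  [   0.60    -0.30]
  [  -0.20     0.95]
det(I−A) = (0.60)(0.95) − (-0.30)(-0.20) = 0.5100
adj(I−A) = [[0.95, 0.30], [0.20, 0.60]]
(I − A)⁻¹ = adj(I−A) / det(I−A) ≈
  [   1.8627     0.5882]
  [   0.3922     1.1765]
The output multiplier for sector j is the column-j sum of the Leontief inverse (I − A)⁻¹ = adj(I−A) / det(I−A).
Column W of adj(I−A): (0.30, 0.60); det(I−A) = 0.5100.
m_W = (0.30 + 0.60) / 0.5100 = 0.90 / 0.5100 ≈ 1.765.

m_W = 1.765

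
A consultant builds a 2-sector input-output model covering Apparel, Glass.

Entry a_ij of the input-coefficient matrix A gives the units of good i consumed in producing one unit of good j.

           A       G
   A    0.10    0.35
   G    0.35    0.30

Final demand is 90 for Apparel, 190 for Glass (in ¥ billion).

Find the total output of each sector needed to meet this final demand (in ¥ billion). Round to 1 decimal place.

x_A = 255.2, x_G = 399.0

I − A =
  [   0.90    -0.35]
  [  -0.35     0.70]
det(I−A) = (0.90)(0.70) − (-0.35)(-0.35) = 0.5075
adj(I−A) = [[0.70, 0.35], [0.35, 0.90]]
(I − A)⁻¹ = adj(I−A) / det(I−A) ≈
  [   1.3793     0.6897]
  [   0.6897     1.7734]
x = (I − A)⁻¹ d = adj(I−A)·d / det(I−A), with det(I−A) = 0.5075:
  x_A = (0.70·90 + 0.35·190) / 0.5075 = 129.50 / 0.5075 ≈ 255.2
  x_G = (0.35·90 + 0.90·190) / 0.5075 = 202.50 / 0.5075 ≈ 399.0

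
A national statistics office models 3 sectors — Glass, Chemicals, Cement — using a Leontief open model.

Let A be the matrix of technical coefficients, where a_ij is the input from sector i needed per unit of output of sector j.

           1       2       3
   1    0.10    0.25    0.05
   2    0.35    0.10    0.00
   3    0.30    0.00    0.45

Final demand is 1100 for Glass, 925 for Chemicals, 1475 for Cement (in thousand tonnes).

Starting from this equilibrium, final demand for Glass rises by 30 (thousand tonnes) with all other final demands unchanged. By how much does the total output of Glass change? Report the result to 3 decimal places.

I − A =
  [   0.90    -0.25    -0.05]
  [  -0.35     0.90     0.00]
  [  -0.30     0.00     0.55]
Cofactors of I−A, C_ij = (−1)^(i+j)·(minor ij) (rows/columns in the sector order above):
  C_11 = (0.90)(0.55) − (0.00)(0.00) = 0.4950
  C_12 = −[(-0.35)(0.55) − (0.00)(-0.30)] = 0.1925
  C_13 = (-0.35)(0.00) − (0.90)(-0.30) = 0.2700
  C_21 = −[(-0.25)(0.55) − (-0.05)(0.00)] = 0.1375
  C_22 = (0.90)(0.55) − (-0.05)(-0.30) = 0.4800
  C_23 = −[(0.90)(0.00) − (-0.25)(-0.30)] = 0.0750
  C_31 = (-0.25)(0.00) − (-0.05)(0.90) = 0.0450
  C_32 = −[(0.90)(0.00) − (-0.05)(-0.35)] = 0.0175
  C_33 = (0.90)(0.90) − (-0.25)(-0.35) = 0.7225
det(I−A) = Σ_j (I−A)_1j·C_1j = (0.90)(0.4950) + (-0.25)(0.1925) + (-0.05)(0.2700) = 0.383875
adj(I−A) = Cᵀ =
  [ 0.4950   0.1375   0.0450]
  [ 0.1925   0.4800   0.0175]
  [ 0.2700   0.0750   0.7225]
(I − A)⁻¹ = adj(I−A) / det(I−A) ≈
  [   1.2895     0.3582     0.1172]
  [   0.5015     1.2504     0.0456]
  [   0.7034     0.1954     1.8821]
Δx = (I − A)⁻¹ Δd with Δd having +30 in the Glass component and 0 elsewhere.
So Δx_1 = L_11 · (+30), where L_11 = adj(I−A)_11 / det(I−A) = 0.4950 / 0.383875.
Δx_1 = 0.4950 × (+30) / 0.383875 = 14.85 / 0.383875 ≈ 38.684.

Δx_1 = 38.684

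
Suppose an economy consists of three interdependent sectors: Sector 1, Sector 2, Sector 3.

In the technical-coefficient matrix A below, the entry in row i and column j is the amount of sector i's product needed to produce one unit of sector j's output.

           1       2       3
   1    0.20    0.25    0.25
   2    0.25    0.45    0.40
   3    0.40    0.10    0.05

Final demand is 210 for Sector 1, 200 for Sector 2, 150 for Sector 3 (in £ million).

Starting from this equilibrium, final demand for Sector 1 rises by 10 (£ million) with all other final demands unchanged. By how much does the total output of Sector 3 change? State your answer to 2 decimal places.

I − A =
  [   0.80    -0.25    -0.25]
  [  -0.25     0.55    -0.40]
  [  -0.40    -0.10     0.95]
Cofactors of I−A, C_ij = (−1)^(i+j)·(minor ij) (rows/columns in the sector order above):
  C_11 = (0.55)(0.95) − (-0.40)(-0.10) = 0.4825
  C_12 = −[(-0.25)(0.95) − (-0.40)(-0.40)] = 0.3975
  C_13 = (-0.25)(-0.10) − (0.55)(-0.40) = 0.2450
  C_21 = −[(-0.25)(0.95) − (-0.25)(-0.10)] = 0.2625
  C_22 = (0.80)(0.95) − (-0.25)(-0.40) = 0.6600
  C_23 = −[(0.80)(-0.10) − (-0.25)(-0.40)] = 0.1800
  C_31 = (-0.25)(-0.40) − (-0.25)(0.55) = 0.2375
  C_32 = −[(0.80)(-0.40) − (-0.25)(-0.25)] = 0.3825
  C_33 = (0.80)(0.55) − (-0.25)(-0.25) = 0.3775
det(I−A) = Σ_j (I−A)_1j·C_1j = (0.80)(0.4825) + (-0.25)(0.3975) + (-0.25)(0.2450) = 0.225375
adj(I−A) = Cᵀ =
  [ 0.4825   0.2625   0.2375]
  [ 0.3975   0.6600   0.3825]
  [ 0.2450   0.1800   0.3775]
(I − A)⁻¹ = adj(I−A) / det(I−A) ≈
  [   2.1409     1.1647     1.0538]
  [   1.7637     2.9285     1.6972]
  [   1.0871     0.7987     1.6750]
Δx = (I − A)⁻¹ Δd with Δd having +10 in the Sector 1 component and 0 elsewhere.
So Δx_3 = L_31 · (+10), where L_31 = adj(I−A)_31 / det(I−A) = 0.2450 / 0.225375.
Δx_3 = 0.2450 × (+10) / 0.225375 = 2.45 / 0.225375 ≈ 10.87.

Δx_3 = 10.87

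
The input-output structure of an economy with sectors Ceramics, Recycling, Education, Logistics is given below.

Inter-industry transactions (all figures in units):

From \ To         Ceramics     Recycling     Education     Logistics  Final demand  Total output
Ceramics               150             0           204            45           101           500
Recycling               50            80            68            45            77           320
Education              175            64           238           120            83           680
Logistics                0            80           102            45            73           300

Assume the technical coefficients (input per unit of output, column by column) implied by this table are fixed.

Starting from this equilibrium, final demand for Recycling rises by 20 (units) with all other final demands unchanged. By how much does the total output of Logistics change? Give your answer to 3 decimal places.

Δx_L = 15.697

Technical coefficients a_ij = z_ij / X_j:
  a_CC = 150/500 = 0.30, a_RC = 50/500 = 0.10, a_EC = 175/500 = 0.35, a_LC = 0/500 = 0.00
  a_CR = 0/320 = 0.00, a_RR = 80/320 = 0.25, a_ER = 64/320 = 0.20, a_LR = 80/320 = 0.25
  a_CE = 204/680 = 0.30, a_RE = 68/680 = 0.10, a_EE = 238/680 = 0.35, a_LE = 102/680 = 0.15
  a_CL = 45/300 = 0.15, a_RL = 45/300 = 0.15, a_EL = 120/300 = 0.40, a_LL = 45/300 = 0.15
I − A =
  [   0.70     0.00    -0.30    -0.15]
  [  -0.10     0.75    -0.10    -0.15]
  [  -0.35    -0.20     0.65    -0.40]
  [   0.00    -0.25    -0.15     0.85]
Compute the cofactors C_ij = (−1)^(i+j)·(3×3 minor ij) of I−A; the adjugate is their transpose:
adj(I−A) = Cᵀ =
  [ 0.313500   0.109875   0.200625   0.169125]
  [ 0.086875   0.247625   0.103000   0.107500]
  [ 0.237000   0.202125   0.416250   0.273375]
  [ 0.067375   0.108500   0.103750   0.242500]
det(I−A) = Σ_j (I−A)_1j·C_1j = (0.70)(0.313500) + (0.00)(0.086875) + (-0.30)(0.237000) + (-0.15)(0.067375) = 0.13824375
(I − A)⁻¹ = adj(I−A) / det(I−A) ≈
  [   2.2677     0.7948     1.4512     1.2234]
  [   0.6284     1.7912     0.7451     0.7776]
  [   1.7144     1.4621     3.0110     1.9775]
  [   0.4874     0.7848     0.7505     1.7541]
Δx = (I − A)⁻¹ Δd with Δd having +20 in the Recycling component and 0 elsewhere.
So Δx_L = L_LR · (+20), where L_LR = adj(I−A)_LR / det(I−A) = 0.108500 / 0.13824375.
Δx_L = 0.108500 × (+20) / 0.13824375 = 2.17 / 0.13824375 ≈ 15.697.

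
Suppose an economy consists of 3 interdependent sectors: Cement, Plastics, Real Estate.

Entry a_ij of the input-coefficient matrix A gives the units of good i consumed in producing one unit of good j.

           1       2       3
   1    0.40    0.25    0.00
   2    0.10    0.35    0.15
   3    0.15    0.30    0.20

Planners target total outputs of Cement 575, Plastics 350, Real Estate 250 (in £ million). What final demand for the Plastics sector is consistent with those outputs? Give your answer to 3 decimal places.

d_2 = 132.500

I − A =
  [   0.60    -0.25     0.00]
  [  -0.10     0.65    -0.15]
  [  -0.15    -0.30     0.80]
d = (I − A) x:
  d_1 = (+0.60)·575 + (-0.25)·350 + (+0.00)·250 = 257.500
  d_2 = (-0.10)·575 + (+0.65)·350 + (-0.15)·250 = 132.500
  d_3 = (-0.15)·575 + (-0.30)·350 + (+0.80)·250 = 8.750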